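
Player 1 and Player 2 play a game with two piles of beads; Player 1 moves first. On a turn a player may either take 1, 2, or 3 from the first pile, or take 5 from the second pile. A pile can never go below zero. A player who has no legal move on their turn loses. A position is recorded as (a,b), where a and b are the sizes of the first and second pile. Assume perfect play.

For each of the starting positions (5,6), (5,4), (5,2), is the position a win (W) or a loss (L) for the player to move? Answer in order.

Work bottom-up. With no move the player to move loses. Otherwise the position is W if at least one move leads to an L position for the opponent, and L if every move leads to a W.
No move ever increases a pile, so every position that can arise here has a ≤ 5 and b ≤ 6; it is enough to label the cells with 0 ≤ a ≤ 5 and 0 ≤ b ≤ 6.
Every move lowers a or b (never raises either), so fill the grid row by row in increasing a, and left to right within a row: each cell's successors are then already labelled.
      b=0  b=1  b=2  b=3  b=4  b=5  b=6
a=0:    L    L    L    L    L    W    W
a=1:    W    W    W    W    W    L    L
a=2:    W    W    W    W    W    W    W
a=3:    W    W    W    W    W    W    W
a=4:    L    L    L    L    L    W    W
a=5:    W    W    W    W    W    L    L
Cells with no legal move (terminal, hence L): (0,0), (0,1), (0,2), (0,3), (0,4).
The remaining L cells, each justified by listing all of its moves:
(1,5): only reaches (0,5)(W), (1,0)(W), all W → L
(1,6): only reaches (0,6)(W), (1,1)(W), all W → L
(4,0): only reaches (3,0)(W), (2,0)(W), (1,0)(W), all W → L
(4,1): only reaches (3,1)(W), (2,1)(W), (1,1)(W), all W → L
(4,2): only reaches (3,2)(W), (2,2)(W), (1,2)(W), all W → L
(4,3): only reaches (3,3)(W), (2,3)(W), (1,3)(W), all W → L
(4,4): only reaches (3,4)(W), (2,4)(W), (1,4)(W), all W → L
(5,5): only reaches (4,5)(W), (3,5)(W), (2,5)(W), (5,0)(W), all W → L
(5,6): only reaches (4,6)(W), (3,6)(W), (2,6)(W), (5,1)(W), all W → L
Every other cell has at least one move into one of the L cells above, so it is W.
(5,6): one of the L cells justified above, so L
(5,4): the move to (4,4) reaches an L cell, so W
(5,2): the move to (4,2) reaches an L cell, so W

(5,6): L, (5,4): W, (5,2): W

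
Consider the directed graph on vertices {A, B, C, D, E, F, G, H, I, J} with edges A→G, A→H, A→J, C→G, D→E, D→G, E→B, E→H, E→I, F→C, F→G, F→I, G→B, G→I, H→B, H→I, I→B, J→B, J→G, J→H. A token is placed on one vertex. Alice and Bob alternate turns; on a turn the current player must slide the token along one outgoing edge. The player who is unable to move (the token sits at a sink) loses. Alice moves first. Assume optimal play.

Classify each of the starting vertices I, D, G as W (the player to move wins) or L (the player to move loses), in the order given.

Use the standard recursion: the mover loses at a terminal position; elsewhere, the mover wins exactly when some move hands the opponent an L position.
Every edge goes from a vertex to one that appears earlier in the order B, I, H, G, C, F, E, D, J, A, so processing vertices in that order labels each vertex after all of its successors.
B: no outgoing edge → L
I: reaches L-position B → W
H: reaches L-position B → W
G: reaches L-position B → W
C: only reaches G(W), which is W → L
F: reaches L-position C → W
E: reaches L-position B → W
D: only reaches E(W), G(W), all W → L
J: reaches L-position B → W
A: only reaches J(W), G(W), H(W), all W → L

I: W, D: L, G: W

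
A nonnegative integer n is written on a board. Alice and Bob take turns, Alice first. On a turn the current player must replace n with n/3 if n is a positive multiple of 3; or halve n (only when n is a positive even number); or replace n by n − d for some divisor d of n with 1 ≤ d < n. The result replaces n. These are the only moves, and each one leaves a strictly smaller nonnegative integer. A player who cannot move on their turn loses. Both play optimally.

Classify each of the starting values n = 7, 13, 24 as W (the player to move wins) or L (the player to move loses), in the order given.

7: L, 13: L, 24: W

Classify positions by backward induction: terminal positions (no move available) are L. From any other position, the mover wins iff some move reaches an L.
n=0: no move → L
n=1: no move → L
n=2: can move to 1, which is L ⇒ W
n=3: can move to 1, which is L ⇒ W
n=4: moves to 2(W), 3(W); every one is W ⇒ L
n=5: can move to 4, which is L ⇒ W
n=6: can move to 4, which is L ⇒ W
n=7: the only move is to 6(W), a W ⇒ L
n=8: can move to 4, which is L ⇒ W
n=9: moves to 3(W), 6(W), 8(W); every one is W ⇒ L
n=10: can move to 9, which is L ⇒ W
n=11: the only move is to 10(W), a W ⇒ L
n=12: can move to 4, which is L ⇒ W
n=13: the only move is to 12(W), a W ⇒ L
n=14: can move to 7, which is L ⇒ W
n=15: moves to 5(W), 10(W), 12(W), 14(W); every one is W ⇒ L
n=16: can move to 15, which is L ⇒ W
n=17: the only move is to 16(W), a W ⇒ L
n=18: can move to 9, which is L ⇒ W
n=19: the only move is to 18(W), a W ⇒ L
n=20: can move to 15, which is L ⇒ W
n=21: can move to 7, which is L ⇒ W
n=22: can move to 11, which is L ⇒ W
n=23: the only move is to 22(W), a W ⇒ L
n=24: can move to 23, which is L ⇒ W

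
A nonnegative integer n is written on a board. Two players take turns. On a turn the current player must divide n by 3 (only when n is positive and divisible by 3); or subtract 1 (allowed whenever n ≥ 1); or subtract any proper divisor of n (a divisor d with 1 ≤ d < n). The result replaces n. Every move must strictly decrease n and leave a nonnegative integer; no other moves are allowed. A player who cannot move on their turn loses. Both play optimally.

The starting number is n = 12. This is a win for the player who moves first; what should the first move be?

Positions with no move are L. A position that does have a move is losing for the player to move precisely when every available move leads to a winning position for the opponent. Fill in the labels:
n=0: no move → L
n=1: can move to 0, which is L ⇒ W
n=2: the only move is to 1(W), a W ⇒ L
n=3: can move to 2, which is L ⇒ W
n=4: can move to 2, which is L ⇒ W
n=5: the only move is to 4(W), a W ⇒ L
n=6: can move to 2, which is L ⇒ W
n=7: the only move is to 6(W), a W ⇒ L
n=8: can move to 7, which is L ⇒ W
n=9: moves to 3(W), 6(W), 8(W); every one is W ⇒ L
n=10: can move to 5, which is L ⇒ W
n=11: the only move is to 10(W), a W ⇒ L
n=12: can move to 9, which is L ⇒ W
From 12, the L positions reachable in one move are: 9, 11. Any move reaching one of these is winning.

Move to 9.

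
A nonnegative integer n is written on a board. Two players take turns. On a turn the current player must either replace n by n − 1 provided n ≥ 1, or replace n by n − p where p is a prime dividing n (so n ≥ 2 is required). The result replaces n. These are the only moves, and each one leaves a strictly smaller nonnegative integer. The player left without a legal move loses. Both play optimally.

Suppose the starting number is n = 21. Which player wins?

The first player wins.

Positions with no move are L. A position that does have a move is losing for the player to move precisely when every available move leads to a winning position for the opponent. Fill in the labels:
n=0: no move → L
n=1: reaches L-position 0 → W
n=2: reaches L-position 0 → W
n=3: reaches L-position 0 → W
n=4: only reaches 2(W), 3(W), all W → L
n=5: reaches L-position 0 → W
n=6: reaches L-position 4 → W
n=7: reaches L-position 0 → W
n=8: only reaches 6(W), 7(W), all W → L
n=9: reaches L-position 8 → W
n=10: reaches L-position 8 → W
n=11: reaches L-position 0 → W
n=12: only reaches 9(W), 10(W), 11(W), all W → L
n=13: reaches L-position 0 → W
n=14: reaches L-position 12 → W
n=15: reaches L-position 12 → W
n=16: only reaches 14(W), 15(W), all W → L
n=17: reaches L-position 0 → W
n=18: reaches L-position 16 → W
n=19: reaches L-position 0 → W
n=20: only reaches 15(W), 18(W), 19(W), all W → L
n=21: reaches L-position 20 → W
From 21 the player to move can move to 20, reaching an L position.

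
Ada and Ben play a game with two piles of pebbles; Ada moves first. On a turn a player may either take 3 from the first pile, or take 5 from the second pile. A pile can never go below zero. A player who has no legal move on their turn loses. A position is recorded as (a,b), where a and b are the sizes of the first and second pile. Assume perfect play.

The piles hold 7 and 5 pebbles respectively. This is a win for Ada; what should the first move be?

Work bottom-up. With no move the player to move loses. Otherwise the position is W if at least one move leads to an L position for the opponent, and L if every move leads to a W.
No move ever increases a pile, so every position that can arise here has a ≤ 7 and b ≤ 5; it is enough to label the cells with 0 ≤ a ≤ 7 and 0 ≤ b ≤ 5.
Every move lowers a or b (never raises either), so fill the grid row by row in increasing a, and left to right within a row: each cell's successors are then already labelled.
      b=0  b=1  b=2  b=3  b=4  b=5
a=0:    L    L    L    L    L    W
a=1:    L    L    L    L    L    W
a=2:    L    L    L    L    L    W
a=3:    W    W    W    W    W    L
a=4:    W    W    W    W    W    L
a=5:    W    W    W    W    W    L
a=6:    L    L    L    L    L    W
a=7:    L    L    L    L    L    W
Cells with no legal move (terminal, hence L): (0,0), (0,1), (0,2), (0,3), (0,4), (1,0), (1,1), (1,2), (1,3), (1,4), (2,0), (2,1), (2,2), (2,3), (2,4).
The remaining L cells, each justified by listing all of its moves:
(3,5): moves to (0,5)(W), (3,0)(W); every one is W ⇒ L
(4,5): moves to (1,5)(W), (4,0)(W); every one is W ⇒ L
(5,5): moves to (2,5)(W), (5,0)(W); every one is W ⇒ L
(6,0): the only move is to (3,0)(W), a W ⇒ L
(6,1): the only move is to (3,1)(W), a W ⇒ L
(6,2): the only move is to (3,2)(W), a W ⇒ L
(6,3): the only move is to (3,3)(W), a W ⇒ L
(6,4): the only move is to (3,4)(W), a W ⇒ L
(7,0): the only move is to (4,0)(W), a W ⇒ L
(7,1): the only move is to (4,1)(W), a W ⇒ L
(7,2): the only move is to (4,2)(W), a W ⇒ L
(7,3): the only move is to (4,3)(W), a W ⇒ L
(7,4): the only move is to (4,4)(W), a W ⇒ L
Every other cell has at least one move into one of the L cells above, so it is W.
From (7,5), the L positions reachable in one move are: (4,5), (7,0). Any move reaching one of these is winning.

Move to (4,5).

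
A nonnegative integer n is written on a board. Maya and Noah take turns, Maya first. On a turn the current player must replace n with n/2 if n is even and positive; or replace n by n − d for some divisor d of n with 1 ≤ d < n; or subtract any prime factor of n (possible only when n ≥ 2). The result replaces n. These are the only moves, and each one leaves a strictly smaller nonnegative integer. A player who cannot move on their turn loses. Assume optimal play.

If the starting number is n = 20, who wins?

Noah wins.

Positions with no move are L. A position that does have a move is losing for the player to move precisely when every available move leads to a winning position for the opponent. Fill in the labels:
n=0: no move → L
n=1: no move → L
n=2: W (go to 0, an L position)
n=3: W (go to 0, an L position)
n=4: L (options 2(W), 3(W) are all W)
n=5: W (go to 0, an L position)
n=6: W (go to 4, an L position)
n=7: W (go to 0, an L position)
n=8: W (go to 4, an L position)
n=9: L (options 6(W), 8(W) are all W)
n=10: W (go to 9, an L position)
n=11: W (go to 0, an L position)
n=12: W (go to 9, an L position)
n=13: W (go to 0, an L position)
n=14: L (options 7(W), 12(W), 13(W) are all W)
n=15: W (go to 14, an L position)
n=16: W (go to 14, an L position)
n=17: W (go to 0, an L position)
n=18: W (go to 9, an L position)
n=19: W (go to 0, an L position)
n=20: L (options 10(W), 15(W), 16(W), 18(W), 19(W) are all W)
Every move from 20 reaches a W position, so the mover loses.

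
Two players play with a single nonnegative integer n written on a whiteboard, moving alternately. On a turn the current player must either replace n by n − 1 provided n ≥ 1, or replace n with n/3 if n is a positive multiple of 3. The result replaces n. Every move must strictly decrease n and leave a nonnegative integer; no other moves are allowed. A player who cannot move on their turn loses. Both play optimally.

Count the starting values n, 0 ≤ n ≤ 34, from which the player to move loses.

Compute win/loss labels from the base case upward. A position with no move is L. Any other position is W if it can reach an L in one move, else L.
n=0: no move → L
n=1: →0(L), so W
n=2: →1(W) only, which is W, so L
n=3: →2(L), so W
n=4: →3(W) only, which is W, so L
n=5: →4(L), so W
n=6: →2(L), so W
n=7: →6(W) only, which is W, so L
n=8: →7(L), so W
n=9: →3(W), 8(W) — all W, so L
n=10: →9(L), so W
n=11: →10(W) only, which is W, so L
n=12: →4(L), so W
n=13: →12(W) only, which is W, so L
n=14: →13(L), so W
n=15: →5(W), 14(W) — all W, so L
n=16: →15(L), so W
n=17: →16(W) only, which is W, so L
n=18: →17(L), so W
n=19: →18(W) only, which is W, so L
n=20: →19(L), so W
n=21: →7(L), so W
n=22: →21(W) only, which is W, so L
n=23: →22(L), so W
n=24: →8(W), 23(W) — all W, so L
n=25: →24(L), so W
n=26: →25(W) only, which is W, so L
n=27: →9(L), so W
n=28: →27(W) only, which is W, so L
n=29: →28(L), so W
n=30: →10(W), 29(W) — all W, so L
n=31: →30(L), so W
n=32: →31(W) only, which is W, so L
n=33: →11(L), so W
n=34: →33(W) only, which is W, so L
L entries with 0 ≤ n ≤ 34: n = 0, 2, 4, 7, 9, 11, 13, 15, 17, 19, 22, 24, 26, 28, 30, 32, 34; that makes 17.

17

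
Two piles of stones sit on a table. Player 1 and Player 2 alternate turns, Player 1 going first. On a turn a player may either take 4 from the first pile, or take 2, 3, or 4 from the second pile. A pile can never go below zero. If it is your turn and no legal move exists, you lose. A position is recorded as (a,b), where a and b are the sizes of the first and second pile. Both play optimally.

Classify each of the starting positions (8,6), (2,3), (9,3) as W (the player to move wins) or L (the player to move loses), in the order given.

(8,6): L, (2,3): W, (9,3): W

Use the standard recursion: the mover loses at a terminal position; elsewhere, the mover wins exactly when some move hands the opponent an L position.
No move ever increases a pile, so every position that can arise here has a ≤ 9 and b ≤ 6; it is enough to label the cells with 0 ≤ a ≤ 9 and 0 ≤ b ≤ 6.
Every move lowers a or b (never raises either), so fill the grid row by row in increasing a, and left to right within a row: each cell's successors are then already labelled.
      b=0  b=1  b=2  b=3  b=4  b=5  b=6
a=0:    L    L    W    W    W    W    L
a=1:    L    L    W    W    W    W    L
a=2:    L    L    W    W    W    W    L
a=3:    L    L    W    W    W    W    L
a=4:    W    W    L    L    W    W    W
a=5:    W    W    L    L    W    W    W
a=6:    W    W    L    L    W    W    W
a=7:    W    W    L    L    W    W    W
a=8:    L    L    W    W    W    W    L
a=9:    L    L    W    W    W    W    L
Cells with no legal move (terminal, hence L): (0,0), (0,1), (1,0), (1,1), (2,0), (2,1), (3,0), (3,1).
The remaining L cells, each justified by listing all of its moves:
(0,6): L (options (0,4)(W), (0,3)(W), (0,2)(W) are all W)
(1,6): L (options (1,4)(W), (1,3)(W), (1,2)(W) are all W)
(2,6): L (options (2,4)(W), (2,3)(W), (2,2)(W) are all W)
(3,6): L (options (3,4)(W), (3,3)(W), (3,2)(W) are all W)
(4,2): L (options (0,2)(W), (4,0)(W) are all W)
(4,3): L (options (0,3)(W), (4,1)(W), (4,0)(W) are all W)
(5,2): L (options (1,2)(W), (5,0)(W) are all W)
(5,3): L (options (1,3)(W), (5,1)(W), (5,0)(W) are all W)
(6,2): L (options (2,2)(W), (6,0)(W) are all W)
(6,3): L (options (2,3)(W), (6,1)(W), (6,0)(W) are all W)
(7,2): L (options (3,2)(W), (7,0)(W) are all W)
(7,3): L (options (3,3)(W), (7,1)(W), (7,0)(W) are all W)
(8,0): L (sole option (4,0)(W) is W)
(8,1): L (sole option (4,1)(W) is W)
(8,6): L (options (4,6)(W), (8,4)(W), (8,3)(W), (8,2)(W) are all W)
(9,0): L (sole option (5,0)(W) is W)
(9,1): L (sole option (5,1)(W) is W)
(9,6): L (options (5,6)(W), (9,4)(W), (9,3)(W), (9,2)(W) are all W)
Every other cell has at least one move into one of the L cells above, so it is W.
(8,6): one of the L cells justified above, so L
(2,3): the move to (2,1) reaches an L cell, so W
(9,3): the move to (5,3) reaches an L cell, so W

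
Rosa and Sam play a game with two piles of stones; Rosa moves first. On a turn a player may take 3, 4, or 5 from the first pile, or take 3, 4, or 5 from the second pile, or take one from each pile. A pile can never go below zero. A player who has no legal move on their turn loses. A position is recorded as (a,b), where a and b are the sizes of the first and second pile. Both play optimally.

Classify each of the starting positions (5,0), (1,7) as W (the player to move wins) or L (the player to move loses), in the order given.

Use the standard recursion: the mover loses at a terminal position; elsewhere, the mover wins exactly when some move hands the opponent an L position.
No move ever increases a pile, so every position that can arise here has a ≤ 5 and b ≤ 7; it is enough to label the cells with 0 ≤ a ≤ 5 and 0 ≤ b ≤ 7.
Every move lowers a or b (never raises either), so fill the grid row by row in increasing a, and left to right within a row: each cell's successors are then already labelled.
      b=0  b=1  b=2  b=3  b=4  b=5  b=6  b=7
a=0:    L    L    L    W    W    W    W    W
a=1:    L    W    W    W    W    W    L    L
a=2:    L    W    L    W    W    W    W    W
a=3:    W    W    W    W    L    L    L    W
a=4:    W    W    W    L    L    W    W    W
a=5:    W    W    W    L    W    W    W    W
Cells with no legal move (terminal, hence L): (0,0), (0,1), (0,2), (1,0), (2,0).
The remaining L cells, each justified by listing all of its moves:
(1,6): only reaches (1,3)(W), (1,2)(W), (1,1)(W), (0,5)(W), all W → L
(1,7): only reaches (1,4)(W), (1,3)(W), (1,2)(W), (0,6)(W), all W → L
(2,2): only reaches (1,1)(W), which is W → L
(3,4): only reaches (0,4)(W), (3,1)(W), (3,0)(W), (2,3)(W), all W → L
(3,5): only reaches (0,5)(W), (3,2)(W), (3,1)(W), (3,0)(W), (2,4)(W), all W → L
(3,6): only reaches (0,6)(W), (3,3)(W), (3,2)(W), (3,1)(W), (2,5)(W), all W → L
(4,3): only reaches (1,3)(W), (0,3)(W), (4,0)(W), (3,2)(W), all W → L
(4,4): only reaches (1,4)(W), (0,4)(W), (4,1)(W), (4,0)(W), (3,3)(W), all W → L
(5,3): only reaches (2,3)(W), (1,3)(W), (0,3)(W), (5,0)(W), (4,2)(W), all W → L
Every other cell has at least one move into one of the L cells above, so it is W.
(5,0): the move to (2,0) reaches an L cell, so W
(1,7): one of the L cells justified above, so L

(5,0): W, (1,7): L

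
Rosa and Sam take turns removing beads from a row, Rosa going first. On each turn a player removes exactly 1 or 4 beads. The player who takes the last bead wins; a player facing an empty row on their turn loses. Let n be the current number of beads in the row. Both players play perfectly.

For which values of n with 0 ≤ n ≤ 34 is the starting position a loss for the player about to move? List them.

0, 2, 5, 7, 10, 12, 15, 17, 20, 22, 25, 27, 30, 32

Use the standard recursion: the mover loses at a terminal position; elsewhere, the mover wins exactly when some move hands the opponent an L position.
n=0: no move → L
n=1: can move to 0, which is L ⇒ W
n=2: the only move is to 1(W), a W ⇒ L
n=3: can move to 2, which is L ⇒ W
n=4: can move to 0, which is L ⇒ W
n=5: moves to 4(W), 1(W); every one is W ⇒ L
n=6: can move to 5, which is L ⇒ W
n=7: moves to 6(W), 3(W); every one is W ⇒ L
n=8: can move to 7, which is L ⇒ W
n=9: can move to 5, which is L ⇒ W
n=10: moves to 9(W), 6(W); every one is W ⇒ L
n=11: can move to 10, which is L ⇒ W
n=12: moves to 11(W), 8(W); every one is W ⇒ L
n=13: can move to 12, which is L ⇒ W
n=14: can move to 10, which is L ⇒ W
n=15: moves to 14(W), 11(W); every one is W ⇒ L
n=16: can move to 15, which is L ⇒ W
n=17: moves to 16(W), 13(W); every one is W ⇒ L
n=18: can move to 17, which is L ⇒ W
n=19: can move to 15, which is L ⇒ W
n=20: moves to 19(W), 16(W); every one is W ⇒ L
n=21: can move to 20, which is L ⇒ W
n=22: moves to 21(W), 18(W); every one is W ⇒ L
n=23: can move to 22, which is L ⇒ W
n=24: can move to 20, which is L ⇒ W
n=25: moves to 24(W), 21(W); every one is W ⇒ L
n=26: can move to 25, which is L ⇒ W
n=27: moves to 26(W), 23(W); every one is W ⇒ L
n=28: can move to 27, which is L ⇒ W
n=29: can move to 25, which is L ⇒ W
n=30: moves to 29(W), 26(W); every one is W ⇒ L
n=31: can move to 30, which is L ⇒ W
n=32: moves to 31(W), 28(W); every one is W ⇒ L
n=33: can move to 32, which is L ⇒ W
n=34: can move to 30, which is L ⇒ W
Reading off the rows marked L gives the requested list; there are 14 such values of n.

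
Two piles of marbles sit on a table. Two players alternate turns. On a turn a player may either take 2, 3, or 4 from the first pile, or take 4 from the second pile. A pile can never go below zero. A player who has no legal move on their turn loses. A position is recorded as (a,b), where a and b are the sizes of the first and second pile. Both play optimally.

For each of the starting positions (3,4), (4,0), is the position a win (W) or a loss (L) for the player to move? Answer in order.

Use the standard recursion: the mover loses at a terminal position; elsewhere, the mover wins exactly when some move hands the opponent an L position.
No move ever increases a pile, so every position that can arise here has a ≤ 4 and b ≤ 4; it is enough to label the cells with 0 ≤ a ≤ 4 and 0 ≤ b ≤ 4.
Every move lowers a or b (never raises either), so fill the grid row by row in increasing a, and left to right within a row: each cell's successors are then already labelled.
      b=0  b=1  b=2  b=3  b=4
a=0:    L    L    L    L    W
a=1:    L    L    L    L    W
a=2:    W    W    W    W    L
a=3:    W    W    W    W    L
a=4:    W    W    W    W    W
Cells with no legal move (terminal, hence L): (0,0), (0,1), (0,2), (0,3), (1,0), (1,1), (1,2), (1,3).
The remaining L cells, each justified by listing all of its moves:
(2,4): →(0,4)(W), (2,0)(W) — all W, so L
(3,4): →(1,4)(W), (0,4)(W), (3,0)(W) — all W, so L
Every other cell has at least one move into one of the L cells above, so it is W.
(3,4): one of the L cells justified above, so L
(4,0): the move to (1,0) reaches an L cell, so W

(3,4): L, (4,0): W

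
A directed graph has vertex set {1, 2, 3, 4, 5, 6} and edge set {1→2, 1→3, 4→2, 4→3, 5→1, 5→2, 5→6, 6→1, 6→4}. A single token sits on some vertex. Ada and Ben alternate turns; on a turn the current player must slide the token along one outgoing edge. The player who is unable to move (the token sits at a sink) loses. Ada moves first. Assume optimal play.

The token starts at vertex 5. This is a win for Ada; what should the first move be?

Move to 6.

Work bottom-up. With no move the player to move loses. Otherwise the position is W if at least one move leads to an L position for the opponent, and L if every move leads to a W.
Every edge goes from a vertex to one that appears earlier in the order 2, 3, 4, 1, 6, 5, so processing vertices in that order labels each vertex after all of its successors.
2: no outgoing edge → L
3: no outgoing edge → L
4: can move to 3, which is L ⇒ W
1: can move to 3, which is L ⇒ W
6: moves to 1(W), 4(W); every one is W ⇒ L
5: can move to 6, which is L ⇒ W
From 5, the L positions reachable in one move are: 6, 2. Any move reaching one of these is winning.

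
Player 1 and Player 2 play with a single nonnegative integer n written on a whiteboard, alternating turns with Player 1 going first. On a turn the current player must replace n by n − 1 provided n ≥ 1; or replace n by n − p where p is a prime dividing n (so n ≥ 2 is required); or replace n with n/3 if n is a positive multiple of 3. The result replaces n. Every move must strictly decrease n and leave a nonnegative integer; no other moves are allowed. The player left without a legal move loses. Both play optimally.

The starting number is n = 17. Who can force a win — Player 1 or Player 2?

Use the standard recursion: the mover loses at a terminal position; elsewhere, the mover wins exactly when some move hands the opponent an L position.
n=0: no move → L
n=1: →0(L), so W
n=2: →0(L), so W
n=3: →0(L), so W
n=4: →2(W), 3(W) — all W, so L
n=5: →0(L), so W
n=6: →4(L), so W
n=7: →0(L), so W
n=8: →6(W), 7(W) — all W, so L
n=9: →8(L), so W
n=10: →8(L), so W
n=11: →0(L), so W
n=12: →4(L), so W
n=13: →0(L), so W
n=14: →7(W), 12(W), 13(W) — all W, so L
n=15: →14(L), so W
n=16: →14(L), so W
n=17: →0(L), so W
The starting position 17 is W: Player 1 should move to 0, handing over an L position.

Player 1 wins.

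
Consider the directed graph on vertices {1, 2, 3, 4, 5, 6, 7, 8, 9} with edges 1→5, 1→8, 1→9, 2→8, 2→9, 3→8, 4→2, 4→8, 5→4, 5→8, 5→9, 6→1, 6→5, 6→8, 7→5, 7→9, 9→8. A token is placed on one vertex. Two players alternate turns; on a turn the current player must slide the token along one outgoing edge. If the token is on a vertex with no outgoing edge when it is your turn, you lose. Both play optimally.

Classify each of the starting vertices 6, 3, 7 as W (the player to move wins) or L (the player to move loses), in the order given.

6: W, 3: W, 7: L

Classify positions by backward induction: terminal positions (no move available) are L. From any other position, the mover wins iff some move reaches an L.
Every edge goes from a vertex to one that appears earlier in the order 8, 9, 2, 4, 3, 5, 7, 1, 6, so processing vertices in that order labels each vertex after all of its successors.
8: no outgoing edge → L
9: can move to 8, which is L ⇒ W
2: can move to 8, which is L ⇒ W
4: can move to 8, which is L ⇒ W
3: can move to 8, which is L ⇒ W
5: can move to 8, which is L ⇒ W
7: moves to 5(W), 9(W); every one is W ⇒ L
1: can move to 8, which is L ⇒ W
6: can move to 8, which is L ⇒ W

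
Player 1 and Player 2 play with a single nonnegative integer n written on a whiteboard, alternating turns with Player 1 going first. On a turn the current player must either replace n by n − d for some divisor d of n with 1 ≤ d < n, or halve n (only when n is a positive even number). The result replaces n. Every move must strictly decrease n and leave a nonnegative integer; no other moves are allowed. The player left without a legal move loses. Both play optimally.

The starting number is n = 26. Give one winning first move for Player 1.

Move to 13.

Classify positions by backward induction: terminal positions (no move available) are L. From any other position, the mover wins iff some move reaches an L.
n=0: no move → L
n=1: no move → L
n=2: W (go to 1, an L position)
n=3: L (sole option 2(W) is W)
n=4: W (go to 3, an L position)
n=5: L (sole option 4(W) is W)
n=6: W (go to 3, an L position)
n=7: L (sole option 6(W) is W)
n=8: W (go to 7, an L position)
n=9: L (options 6(W), 8(W) are all W)
n=10: W (go to 5, an L position)
n=11: L (sole option 10(W) is W)
n=12: W (go to 9, an L position)
n=13: L (sole option 12(W) is W)
n=14: W (go to 7, an L position)
n=15: L (options 10(W), 12(W), 14(W) are all W)
n=16: W (go to 15, an L position)
n=17: L (sole option 16(W) is W)
n=18: W (go to 9, an L position)
n=19: L (sole option 18(W) is W)
n=20: W (go to 15, an L position)
n=21: L (options 14(W), 18(W), 20(W) are all W)
n=22: W (go to 11, an L position)
n=23: L (sole option 22(W) is W)
n=24: W (go to 21, an L position)
n=25: L (options 20(W), 24(W) are all W)
n=26: W (go to 13, an L position)
From 26, the L positions reachable in one move are: 13, 25. Any move reaching one of these is winning.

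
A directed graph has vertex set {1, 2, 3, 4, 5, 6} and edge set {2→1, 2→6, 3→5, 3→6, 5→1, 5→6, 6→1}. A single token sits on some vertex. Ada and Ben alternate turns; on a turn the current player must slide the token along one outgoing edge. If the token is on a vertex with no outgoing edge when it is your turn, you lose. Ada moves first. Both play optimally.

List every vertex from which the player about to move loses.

1, 3, 4

Build the W/L table. Terminal = L. A non-terminal position is W if it has a move to some L; otherwise it is L.
Every edge goes from a vertex to one that appears earlier in the order 1, 4, 6, 5, 3, 2, so processing vertices in that order labels each vertex after all of its successors.
1: no outgoing edge → L
4: no outgoing edge → L
6: →1(L), so W
5: →1(L), so W
3: →5(W), 6(W) — all W, so L
2: →1(L), so W
Reading off the rows marked L gives the requested list; there are 3 such vertices.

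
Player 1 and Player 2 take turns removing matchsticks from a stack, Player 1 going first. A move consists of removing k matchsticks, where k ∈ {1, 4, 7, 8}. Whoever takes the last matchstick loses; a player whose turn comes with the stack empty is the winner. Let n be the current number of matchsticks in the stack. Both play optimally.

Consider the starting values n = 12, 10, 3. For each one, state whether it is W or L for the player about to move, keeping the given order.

Classify positions by backward induction: terminal positions (no move available) are W. From any other position, the mover wins iff some move reaches an L.
n=0: no move; the opponent has just taken the last matchstick and therefore loses → W
n=1: only reaches 0(W), which is W → L
n=2: reaches L-position 1 → W
n=3: only reaches 2(W), which is W → L
n=4: reaches L-position 3 → W
n=5: reaches L-position 1 → W
n=6: only reaches 5(W), 2(W), all W → L
n=7: reaches L-position 6 → W
n=8: reaches L-position 1 → W
n=9: reaches L-position 1 → W
n=10: reaches L-position 6 → W
n=11: reaches L-position 3 → W
n=12: only reaches 11(W), 8(W), 5(W), 4(W), all W → L

12: L, 10: W, 3: L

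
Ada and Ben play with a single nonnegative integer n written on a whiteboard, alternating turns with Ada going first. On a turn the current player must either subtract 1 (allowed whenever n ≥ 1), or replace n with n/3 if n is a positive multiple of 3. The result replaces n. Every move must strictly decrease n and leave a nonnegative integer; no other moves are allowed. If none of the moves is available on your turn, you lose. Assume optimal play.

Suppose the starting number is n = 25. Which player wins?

Ada wins.

Build the W/L table. Terminal = L. A non-terminal position is W if it has a move to some L; otherwise it is L.
n=0: no move → L
n=1: W (go to 0, an L position)
n=2: L (sole option 1(W) is W)
n=3: W (go to 2, an L position)
n=4: L (sole option 3(W) is W)
n=5: W (go to 4, an L position)
n=6: W (go to 2, an L position)
n=7: L (sole option 6(W) is W)
n=8: W (go to 7, an L position)
n=9: L (options 3(W), 8(W) are all W)
n=10: W (go to 9, an L position)
n=11: L (sole option 10(W) is W)
n=12: W (go to 4, an L position)
n=13: L (sole option 12(W) is W)
n=14: W (go to 13, an L position)
n=15: L (options 5(W), 14(W) are all W)
n=16: W (go to 15, an L position)
n=17: L (sole option 16(W) is W)
n=18: W (go to 17, an L position)
n=19: L (sole option 18(W) is W)
n=20: W (go to 19, an L position)
n=21: W (go to 7, an L position)
n=22: L (sole option 21(W) is W)
n=23: W (go to 22, an L position)
n=24: L (options 8(W), 23(W) are all W)
n=25: W (go to 24, an L position)
From 25 Ada can move to 24, reaching an L position.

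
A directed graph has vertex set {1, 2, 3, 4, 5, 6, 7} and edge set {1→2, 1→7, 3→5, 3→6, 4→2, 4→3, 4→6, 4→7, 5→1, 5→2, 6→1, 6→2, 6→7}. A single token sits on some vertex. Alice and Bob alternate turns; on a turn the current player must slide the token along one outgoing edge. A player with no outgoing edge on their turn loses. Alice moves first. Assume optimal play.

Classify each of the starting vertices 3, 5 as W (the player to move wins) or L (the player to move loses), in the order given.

Build the W/L table. Terminal = L. A non-terminal position is W if it has a move to some L; otherwise it is L.
Every edge goes from a vertex to one that appears earlier in the order 2, 7, 1, 5, 6, 3, 4, so processing vertices in that order labels each vertex after all of its successors.
2: no outgoing edge → L
7: no outgoing edge → L
1: reaches L-position 7 → W
5: reaches L-position 2 → W
6: reaches L-position 7 → W
3: only reaches 6(W), 5(W), all W → L
4: reaches L-position 3 → W

3: L, 5: W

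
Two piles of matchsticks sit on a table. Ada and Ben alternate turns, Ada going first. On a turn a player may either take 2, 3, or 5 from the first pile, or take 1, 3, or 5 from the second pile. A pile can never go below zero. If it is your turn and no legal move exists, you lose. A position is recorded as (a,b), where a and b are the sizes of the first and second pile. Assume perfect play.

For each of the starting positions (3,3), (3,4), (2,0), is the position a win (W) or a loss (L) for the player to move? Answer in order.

(3,3): L, (3,4): W, (2,0): W

Compute win/loss labels from the base case upward. A position with no move is L. Any other position is W if it can reach an L in one move, else L.
No move ever increases a pile, so every position that can arise here has a ≤ 3 and b ≤ 4; it is enough to label the cells with 0 ≤ a ≤ 3 and 0 ≤ b ≤ 4.
Every move lowers a or b (never raises either), so fill the grid row by row in increasing a, and left to right within a row: each cell's successors are then already labelled.
      b=0  b=1  b=2  b=3  b=4
a=0:    L    W    L    W    L
a=1:    L    W    L    W    L
a=2:    W    L    W    L    W
a=3:    W    L    W    L    W
Cells with no legal move (terminal, hence L): (0,0), (1,0).
The remaining L cells, each justified by listing all of its moves:
(0,2): →(0,1)(W) only, which is W, so L
(0,4): →(0,3)(W), (0,1)(W) — all W, so L
(1,2): →(1,1)(W) only, which is W, so L
(1,4): →(1,3)(W), (1,1)(W) — all W, so L
(2,1): →(0,1)(W), (2,0)(W) — all W, so L
(2,3): →(0,3)(W), (2,2)(W), (2,0)(W) — all W, so L
(3,1): →(1,1)(W), (0,1)(W), (3,0)(W) — all W, so L
(3,3): →(1,3)(W), (0,3)(W), (3,2)(W), (3,0)(W) — all W, so L
Every other cell has at least one move into one of the L cells above, so it is W.
(3,3): one of the L cells justified above, so L
(3,4): the move to (1,4) reaches an L cell, so W
(2,0): the move to (0,0) reaches an L cell, so W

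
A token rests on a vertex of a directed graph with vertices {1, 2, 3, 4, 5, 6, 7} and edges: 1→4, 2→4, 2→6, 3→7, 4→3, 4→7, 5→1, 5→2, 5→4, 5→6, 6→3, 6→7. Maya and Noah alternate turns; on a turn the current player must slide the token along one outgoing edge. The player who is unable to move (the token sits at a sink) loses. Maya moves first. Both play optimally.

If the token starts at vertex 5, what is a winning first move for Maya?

Move to 1.

Positions with no move are L. A position that does have a move is losing for the player to move precisely when every available move leads to a winning position for the opponent. Fill in the labels:
Every edge goes from a vertex to one that appears earlier in the order 7, 3, 6, 4, 2, 1, 5, so processing vertices in that order labels each vertex after all of its successors.
7: no outgoing edge → L
3: can move to 7, which is L ⇒ W
6: can move to 7, which is L ⇒ W
4: can move to 7, which is L ⇒ W
2: moves to 4(W), 6(W); every one is W ⇒ L
1: the only move is to 4(W), a W ⇒ L
5: can move to 1, which is L ⇒ W
From 5, the L positions reachable in one move are: 1, 2. Any move reaching one of these is winning.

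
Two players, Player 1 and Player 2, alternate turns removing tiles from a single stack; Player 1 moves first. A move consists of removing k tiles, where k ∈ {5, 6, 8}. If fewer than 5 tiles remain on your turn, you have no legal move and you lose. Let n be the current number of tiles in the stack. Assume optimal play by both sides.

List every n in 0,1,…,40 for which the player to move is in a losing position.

0, 1, 2, 3, 4, 13, 14, 15, 16, 17, 26, 27, 28, 29, 30, 39, 40

Compute win/loss labels from the base case upward. A position with no move is L. Any other position is W if it can reach an L in one move, else L.
n=0: no move → L
n=1: no move → L
n=2: no move → L
n=3: no move → L
n=4: no move → L
n=5: W (go to 0, an L position)
n=6: W (go to 1, an L position)
n=7: W (go to 2, an L position)
n=8: W (go to 3, an L position)
n=9: W (go to 4, an L position)
n=10: W (go to 4, an L position)
n=11: W (go to 3, an L position)
n=12: W (go to 4, an L position)
n=13: L (options 8(W), 7(W), 5(W) are all W)
n=14: L (options 9(W), 8(W), 6(W) are all W)
n=15: L (options 10(W), 9(W), 7(W) are all W)
n=16: L (options 11(W), 10(W), 8(W) are all W)
n=17: L (options 12(W), 11(W), 9(W) are all W)
n=18: W (go to 13, an L position)
n=19: W (go to 14, an L position)
n=20: W (go to 15, an L position)
n=21: W (go to 16, an L position)
n=22: W (go to 17, an L position)
n=23: W (go to 17, an L position)
n=24: W (go to 16, an L position)
n=25: W (go to 17, an L position)
n=26: L (options 21(W), 20(W), 18(W) are all W)
n=27: L (options 22(W), 21(W), 19(W) are all W)
n=28: L (options 23(W), 22(W), 20(W) are all W)
n=29: L (options 24(W), 23(W), 21(W) are all W)
n=30: L (options 25(W), 24(W), 22(W) are all W)
n=31: W (go to 26, an L position)
n=32: W (go to 27, an L position)
n=33: W (go to 28, an L position)
n=34: W (go to 29, an L position)
n=35: W (go to 30, an L position)
n=36: W (go to 30, an L position)
n=37: W (go to 29, an L position)
n=38: W (go to 30, an L position)
n=39: L (options 34(W), 33(W), 31(W) are all W)
n=40: L (options 35(W), 34(W), 32(W) are all W)
Reading off the rows marked L gives the requested list; there are 17 such values of n.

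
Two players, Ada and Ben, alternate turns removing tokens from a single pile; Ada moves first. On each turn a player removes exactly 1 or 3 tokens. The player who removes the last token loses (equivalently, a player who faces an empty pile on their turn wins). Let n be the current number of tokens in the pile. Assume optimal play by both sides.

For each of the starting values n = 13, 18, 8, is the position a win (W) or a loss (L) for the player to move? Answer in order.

Positions with no move are W. A position that does have a move is losing for the player to move precisely when every available move leads to a winning position for the opponent. Fill in the labels:
n=0: no move; the opponent has just taken the last token and therefore loses → W
n=1: the only move is to 0(W), a W ⇒ L
n=2: can move to 1, which is L ⇒ W
n=3: moves to 2(W), 0(W); every one is W ⇒ L
n=4: can move to 3, which is L ⇒ W
n=5: moves to 4(W), 2(W); every one is W ⇒ L
n=6: can move to 5, which is L ⇒ W
n=7: moves to 6(W), 4(W); every one is W ⇒ L
n=8: can move to 7, which is L ⇒ W
n=9: moves to 8(W), 6(W); every one is W ⇒ L
n=10: can move to 9, which is L ⇒ W
n=11: moves to 10(W), 8(W); every one is W ⇒ L
n=12: can move to 11, which is L ⇒ W
n=13: moves to 12(W), 10(W); every one is W ⇒ L
n=14: can move to 13, which is L ⇒ W
n=15: moves to 14(W), 12(W); every one is W ⇒ L
n=16: can move to 15, which is L ⇒ W
n=17: moves to 16(W), 14(W); every one is W ⇒ L
n=18: can move to 17, which is L ⇒ W

13: L, 18: W, 8: W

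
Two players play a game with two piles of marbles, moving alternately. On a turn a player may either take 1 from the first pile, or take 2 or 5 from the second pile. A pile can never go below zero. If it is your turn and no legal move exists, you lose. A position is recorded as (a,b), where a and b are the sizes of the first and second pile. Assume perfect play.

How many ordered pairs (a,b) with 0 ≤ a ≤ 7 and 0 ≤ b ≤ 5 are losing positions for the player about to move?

20

Classify positions by backward induction: terminal positions (no move available) are L. From any other position, the mover wins iff some move reaches an L.
Every move lowers a or b (never raises either), so fill the grid row by row in increasing a, and left to right within a row: each cell's successors are then already labelled.
      b=0  b=1  b=2  b=3  b=4  b=5
a=0:    L    L    W    W    L    W
a=1:    W    W    L    L    W    W
a=2:    L    L    W    W    L    W
a=3:    W    W    L    L    W    W
a=4:    L    L    W    W    L    W
a=5:    W    W    L    L    W    W
a=6:    L    L    W    W    L    W
a=7:    W    W    L    L    W    W
Cells with no legal move (terminal, hence L): (0,0), (0,1).
The remaining L cells, each justified by listing all of its moves:
(0,4): →(0,2)(W) only, which is W, so L
(1,2): →(0,2)(W), (1,0)(W) — all W, so L
(1,3): →(0,3)(W), (1,1)(W) — all W, so L
(2,0): →(1,0)(W) only, which is W, so L
(2,1): →(1,1)(W) only, which is W, so L
(2,4): →(1,4)(W), (2,2)(W) — all W, so L
(3,2): →(2,2)(W), (3,0)(W) — all W, so L
(3,3): →(2,3)(W), (3,1)(W) — all W, so L
(4,0): →(3,0)(W) only, which is W, so L
(4,1): →(3,1)(W) only, which is W, so L
(4,4): →(3,4)(W), (4,2)(W) — all W, so L
(5,2): →(4,2)(W), (5,0)(W) — all W, so L
(5,3): →(4,3)(W), (5,1)(W) — all W, so L
(6,0): →(5,0)(W) only, which is W, so L
(6,1): →(5,1)(W) only, which is W, so L
(6,4): →(5,4)(W), (6,2)(W) — all W, so L
(7,2): →(6,2)(W), (7,0)(W) — all W, so L
(7,3): →(6,3)(W), (7,1)(W) — all W, so L
Every other cell has at least one move into one of the L cells above, so it is W.
L cells per row: a=0: 3, a=1: 2, a=2: 3, a=3: 2, a=4: 3, a=5: 2, a=6: 3, a=7: 2; total 20.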